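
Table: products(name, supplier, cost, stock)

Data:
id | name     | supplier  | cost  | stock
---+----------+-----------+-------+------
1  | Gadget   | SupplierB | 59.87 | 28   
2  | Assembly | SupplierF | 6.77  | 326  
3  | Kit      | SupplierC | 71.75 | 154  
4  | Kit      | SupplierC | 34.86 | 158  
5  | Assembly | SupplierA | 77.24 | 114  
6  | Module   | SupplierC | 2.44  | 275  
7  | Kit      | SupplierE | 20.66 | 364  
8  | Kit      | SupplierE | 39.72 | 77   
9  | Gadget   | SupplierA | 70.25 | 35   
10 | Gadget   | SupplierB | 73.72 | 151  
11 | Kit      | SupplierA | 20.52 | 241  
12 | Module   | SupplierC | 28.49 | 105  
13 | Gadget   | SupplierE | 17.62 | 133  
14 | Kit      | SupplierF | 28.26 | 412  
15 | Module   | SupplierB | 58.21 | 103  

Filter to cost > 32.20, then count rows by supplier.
SELECT supplier, COUNT(*)
FROM products
WHERE cost > 32.20
GROUP BY supplier

Note: WHERE filters rows before grouping.

Result:
  SupplierA: 2
  SupplierB: 3
  SupplierC: 2
  SupplierE: 1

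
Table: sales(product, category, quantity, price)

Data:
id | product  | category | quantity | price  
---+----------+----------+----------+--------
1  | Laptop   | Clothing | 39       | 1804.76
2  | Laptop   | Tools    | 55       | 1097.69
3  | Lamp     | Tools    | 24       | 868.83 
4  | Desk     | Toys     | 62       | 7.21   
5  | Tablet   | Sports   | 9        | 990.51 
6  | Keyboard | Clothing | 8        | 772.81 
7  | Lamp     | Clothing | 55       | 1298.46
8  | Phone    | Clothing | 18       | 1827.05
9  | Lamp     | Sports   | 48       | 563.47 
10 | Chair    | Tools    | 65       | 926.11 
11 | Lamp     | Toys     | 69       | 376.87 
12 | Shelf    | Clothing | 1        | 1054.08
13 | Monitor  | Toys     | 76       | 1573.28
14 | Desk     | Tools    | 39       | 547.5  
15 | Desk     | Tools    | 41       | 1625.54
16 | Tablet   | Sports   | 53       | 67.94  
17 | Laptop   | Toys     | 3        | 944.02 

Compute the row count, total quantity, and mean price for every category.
SELECT category,
       COUNT(*) as cnt,
       SUM(quantity) as total_quantity,
       AVG(price) as avg_price
FROM sales
GROUP BY category

Result:
  Clothing: 5 records, 121 total quantity, 1351.43 avg price
  Sports: 3 records, 110 total quantity, 540.64 avg price
  Tools: 5 records, 224 total quantity, 1013.13 avg price
  Toys: 4 records, 210 total quantity, 725.35 avg price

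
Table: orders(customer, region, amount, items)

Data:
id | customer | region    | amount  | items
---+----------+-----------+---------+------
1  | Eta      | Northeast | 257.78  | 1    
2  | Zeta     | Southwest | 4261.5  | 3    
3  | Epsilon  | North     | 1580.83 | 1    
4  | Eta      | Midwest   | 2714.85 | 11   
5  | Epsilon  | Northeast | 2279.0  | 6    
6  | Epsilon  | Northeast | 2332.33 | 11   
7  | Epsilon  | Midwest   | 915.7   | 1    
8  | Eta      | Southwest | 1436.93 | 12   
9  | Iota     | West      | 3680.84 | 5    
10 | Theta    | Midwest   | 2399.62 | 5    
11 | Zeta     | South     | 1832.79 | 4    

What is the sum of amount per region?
SELECT region, SUM(amount) as result
FROM orders
GROUP BY region

Result:
  Midwest: 6030.17
  North: 1580.83
  Northeast: 4869.11
  South: 1832.79
  Southwest: 5698.43
  West: 3680.84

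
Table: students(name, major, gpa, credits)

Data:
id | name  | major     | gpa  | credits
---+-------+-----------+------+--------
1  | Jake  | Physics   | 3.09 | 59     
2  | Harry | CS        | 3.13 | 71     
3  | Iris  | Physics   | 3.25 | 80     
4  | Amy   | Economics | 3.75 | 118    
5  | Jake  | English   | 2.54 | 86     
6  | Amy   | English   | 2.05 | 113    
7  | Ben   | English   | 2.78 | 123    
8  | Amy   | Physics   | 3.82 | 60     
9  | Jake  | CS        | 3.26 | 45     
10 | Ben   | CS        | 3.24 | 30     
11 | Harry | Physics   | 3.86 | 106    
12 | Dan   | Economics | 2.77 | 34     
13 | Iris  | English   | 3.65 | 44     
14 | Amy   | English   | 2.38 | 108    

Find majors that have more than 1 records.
SELECT major, COUNT(*) as cnt
FROM students
GROUP BY major
HAVING COUNT(*) > 1

Result:
  CS: 3
  Economics: 2
  English: 5
  Physics: 4

Note: HAVING filters groups after aggregation, WHERE filters rows before.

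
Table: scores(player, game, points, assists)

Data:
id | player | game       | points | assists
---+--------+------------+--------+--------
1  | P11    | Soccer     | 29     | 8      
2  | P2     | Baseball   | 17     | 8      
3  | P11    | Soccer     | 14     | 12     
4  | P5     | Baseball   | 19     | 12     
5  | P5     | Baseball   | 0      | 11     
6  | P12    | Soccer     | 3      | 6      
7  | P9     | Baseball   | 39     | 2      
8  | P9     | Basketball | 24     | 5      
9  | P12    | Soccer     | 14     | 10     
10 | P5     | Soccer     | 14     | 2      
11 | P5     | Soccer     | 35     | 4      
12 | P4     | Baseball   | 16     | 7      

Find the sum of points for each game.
SELECT game, SUM(points) as result
FROM scores
GROUP BY game

Result:
  Baseball: 91
  Basketball: 24
  Soccer: 109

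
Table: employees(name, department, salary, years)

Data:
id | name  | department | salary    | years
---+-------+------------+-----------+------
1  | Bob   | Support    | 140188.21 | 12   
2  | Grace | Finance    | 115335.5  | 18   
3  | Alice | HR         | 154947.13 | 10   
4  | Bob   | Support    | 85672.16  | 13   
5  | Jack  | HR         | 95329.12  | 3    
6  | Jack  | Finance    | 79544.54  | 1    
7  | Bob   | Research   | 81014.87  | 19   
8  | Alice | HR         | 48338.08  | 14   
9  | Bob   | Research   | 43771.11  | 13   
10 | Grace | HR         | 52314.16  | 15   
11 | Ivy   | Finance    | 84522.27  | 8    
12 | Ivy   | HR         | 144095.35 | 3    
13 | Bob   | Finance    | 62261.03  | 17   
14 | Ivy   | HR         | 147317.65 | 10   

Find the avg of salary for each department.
SELECT department, AVG(salary) as result
FROM employees
GROUP BY department

Result:
  Finance: 85415.84
  HR: 107056.92
  Research: 62392.99
  Support: 112930.19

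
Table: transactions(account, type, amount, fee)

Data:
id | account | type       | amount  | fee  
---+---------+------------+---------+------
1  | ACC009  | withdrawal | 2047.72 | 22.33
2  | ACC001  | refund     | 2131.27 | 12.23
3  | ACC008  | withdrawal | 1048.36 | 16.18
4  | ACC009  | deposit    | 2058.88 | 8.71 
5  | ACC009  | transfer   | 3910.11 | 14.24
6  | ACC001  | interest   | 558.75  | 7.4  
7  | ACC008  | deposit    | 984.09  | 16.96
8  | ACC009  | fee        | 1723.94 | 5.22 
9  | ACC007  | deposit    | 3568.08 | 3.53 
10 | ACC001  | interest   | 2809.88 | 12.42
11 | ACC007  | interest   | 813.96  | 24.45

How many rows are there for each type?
SELECT type, COUNT(*) as count
FROM transactions
GROUP BY type

Result:
  deposit: 3
  fee: 1
  interest: 3
  refund: 1
  transfer: 1
  withdrawal: 2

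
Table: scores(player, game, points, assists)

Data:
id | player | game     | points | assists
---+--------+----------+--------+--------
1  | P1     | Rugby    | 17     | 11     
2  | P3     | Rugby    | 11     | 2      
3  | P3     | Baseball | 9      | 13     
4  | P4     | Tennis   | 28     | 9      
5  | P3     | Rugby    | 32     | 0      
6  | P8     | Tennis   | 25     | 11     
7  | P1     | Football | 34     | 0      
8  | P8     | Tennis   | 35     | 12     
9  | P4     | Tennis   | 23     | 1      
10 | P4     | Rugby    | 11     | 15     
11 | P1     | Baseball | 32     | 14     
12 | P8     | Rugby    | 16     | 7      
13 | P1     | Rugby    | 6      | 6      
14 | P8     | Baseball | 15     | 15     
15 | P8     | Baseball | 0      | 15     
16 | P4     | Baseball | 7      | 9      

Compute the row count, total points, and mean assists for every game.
SELECT game,
       COUNT(*) as cnt,
       SUM(points) as total_points,
       AVG(assists) as avg_assists
FROM scores
GROUP BY game

Result:
  Baseball: 5 records, 63 total points, 13.20 avg assists
  Football: 1 records, 34 total points, 0.00 avg assists
  Rugby: 6 records, 93 total points, 6.83 avg assists
  Tennis: 4 records, 111 total points, 8.25 avg assists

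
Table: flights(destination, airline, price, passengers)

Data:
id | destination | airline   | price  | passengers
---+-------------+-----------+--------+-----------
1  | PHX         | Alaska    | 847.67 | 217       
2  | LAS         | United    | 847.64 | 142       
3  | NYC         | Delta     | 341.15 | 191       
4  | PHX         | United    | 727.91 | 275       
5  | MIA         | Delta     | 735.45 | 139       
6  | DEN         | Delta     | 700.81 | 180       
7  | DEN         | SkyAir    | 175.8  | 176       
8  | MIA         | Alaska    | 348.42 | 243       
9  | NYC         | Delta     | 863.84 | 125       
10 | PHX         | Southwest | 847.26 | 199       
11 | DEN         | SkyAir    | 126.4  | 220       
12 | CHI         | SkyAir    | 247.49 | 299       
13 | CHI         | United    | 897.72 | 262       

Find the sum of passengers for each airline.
SELECT airline, SUM(passengers) as result
FROM flights
GROUP BY airline

Result:
  Alaska: 460
  Delta: 635
  SkyAir: 695
  Southwest: 199
  United: 679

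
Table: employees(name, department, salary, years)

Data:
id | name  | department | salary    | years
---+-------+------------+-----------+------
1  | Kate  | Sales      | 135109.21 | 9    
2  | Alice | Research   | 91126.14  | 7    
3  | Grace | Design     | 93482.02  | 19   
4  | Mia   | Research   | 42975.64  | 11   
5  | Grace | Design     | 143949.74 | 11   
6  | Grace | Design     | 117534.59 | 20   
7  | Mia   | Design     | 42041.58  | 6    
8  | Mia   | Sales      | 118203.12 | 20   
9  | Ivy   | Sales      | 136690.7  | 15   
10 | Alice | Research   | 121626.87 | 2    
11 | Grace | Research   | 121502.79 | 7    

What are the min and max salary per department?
SELECT department, MIN(salary), MAX(salary)
FROM employees
GROUP BY department

Result:
  Design: min=42041.58, max=143949.74
  Research: min=42975.64, max=121626.87
  Sales: min=118203.12, max=136690.70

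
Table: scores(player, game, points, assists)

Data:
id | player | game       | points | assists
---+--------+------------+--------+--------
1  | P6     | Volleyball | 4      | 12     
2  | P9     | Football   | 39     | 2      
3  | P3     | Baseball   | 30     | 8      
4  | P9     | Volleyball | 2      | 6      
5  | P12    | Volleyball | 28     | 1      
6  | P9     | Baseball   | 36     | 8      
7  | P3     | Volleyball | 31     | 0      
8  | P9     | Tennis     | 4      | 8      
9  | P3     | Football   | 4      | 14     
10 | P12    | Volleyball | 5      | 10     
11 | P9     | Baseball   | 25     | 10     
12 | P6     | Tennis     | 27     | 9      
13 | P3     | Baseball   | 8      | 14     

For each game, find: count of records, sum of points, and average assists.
SELECT game,
       COUNT(*) as cnt,
       SUM(points) as total_points,
       AVG(assists) as avg_assists
FROM scores
GROUP BY game

Result:
  Baseball: 4 records, 99 total points, 10.00 avg assists
  Football: 2 records, 43 total points, 8.00 avg assists
  Tennis: 2 records, 31 total points, 8.50 avg assists
  Volleyball: 5 records, 70 total points, 5.80 avg assists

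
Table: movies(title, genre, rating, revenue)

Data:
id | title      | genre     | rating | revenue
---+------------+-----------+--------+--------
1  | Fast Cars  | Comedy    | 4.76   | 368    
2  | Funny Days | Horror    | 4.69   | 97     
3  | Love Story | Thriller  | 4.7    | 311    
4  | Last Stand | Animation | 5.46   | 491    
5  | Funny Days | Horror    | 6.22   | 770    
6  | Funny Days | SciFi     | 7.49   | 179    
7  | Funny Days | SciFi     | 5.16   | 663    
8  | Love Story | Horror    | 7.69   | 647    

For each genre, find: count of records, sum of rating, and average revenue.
SELECT genre,
       COUNT(*) as cnt,
       SUM(rating) as total_rating,
       AVG(revenue) as avg_revenue
FROM movies
GROUP BY genre

Result:
  Animation: 1 records, 5.46 total rating, 491.00 avg revenue
  Comedy: 1 records, 4.76 total rating, 368.00 avg revenue
  Horror: 3 records, 18.60 total rating, 504.67 avg revenue
  SciFi: 2 records, 12.65 total rating, 421.00 avg revenue
  Thriller: 1 records, 4.70 total rating, 311.00 avg revenue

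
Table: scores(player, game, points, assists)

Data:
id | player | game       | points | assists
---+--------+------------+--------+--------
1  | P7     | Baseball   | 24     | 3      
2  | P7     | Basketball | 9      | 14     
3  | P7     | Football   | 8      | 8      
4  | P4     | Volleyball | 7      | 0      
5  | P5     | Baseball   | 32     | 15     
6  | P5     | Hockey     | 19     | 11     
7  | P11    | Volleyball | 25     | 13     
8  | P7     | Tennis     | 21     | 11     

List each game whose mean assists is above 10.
SELECT game, AVG(assists)
FROM scores
GROUP BY game
HAVING AVG(assists) > 10

Result:
  Basketball: avg=14.00
  Hockey: avg=11.00
  Tennis: avg=11.00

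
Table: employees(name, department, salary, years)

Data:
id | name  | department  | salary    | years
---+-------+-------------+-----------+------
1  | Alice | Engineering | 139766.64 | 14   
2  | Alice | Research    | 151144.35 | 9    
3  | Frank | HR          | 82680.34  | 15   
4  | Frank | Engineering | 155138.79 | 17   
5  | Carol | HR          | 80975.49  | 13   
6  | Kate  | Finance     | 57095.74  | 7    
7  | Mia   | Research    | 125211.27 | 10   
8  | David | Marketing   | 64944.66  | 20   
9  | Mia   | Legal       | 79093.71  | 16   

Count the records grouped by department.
SELECT department, COUNT(*) as count
FROM employees
GROUP BY department

Result:
  Engineering: 2
  Finance: 1
  HR: 2
  Legal: 1
  Marketing: 1
  Research: 2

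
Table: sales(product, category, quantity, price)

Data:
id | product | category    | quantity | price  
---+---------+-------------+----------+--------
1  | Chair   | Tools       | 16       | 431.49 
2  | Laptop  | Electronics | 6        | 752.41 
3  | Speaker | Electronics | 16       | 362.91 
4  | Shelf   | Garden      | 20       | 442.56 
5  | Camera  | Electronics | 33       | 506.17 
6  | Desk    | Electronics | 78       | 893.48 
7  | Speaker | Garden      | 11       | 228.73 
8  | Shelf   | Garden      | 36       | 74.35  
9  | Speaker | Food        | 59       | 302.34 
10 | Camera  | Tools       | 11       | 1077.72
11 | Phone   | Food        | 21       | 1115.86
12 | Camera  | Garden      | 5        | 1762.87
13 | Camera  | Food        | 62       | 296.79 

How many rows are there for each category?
SELECT category, COUNT(*) as count
FROM sales
GROUP BY category

Result:
  Electronics: 4
  Food: 3
  Garden: 4
  Tools: 2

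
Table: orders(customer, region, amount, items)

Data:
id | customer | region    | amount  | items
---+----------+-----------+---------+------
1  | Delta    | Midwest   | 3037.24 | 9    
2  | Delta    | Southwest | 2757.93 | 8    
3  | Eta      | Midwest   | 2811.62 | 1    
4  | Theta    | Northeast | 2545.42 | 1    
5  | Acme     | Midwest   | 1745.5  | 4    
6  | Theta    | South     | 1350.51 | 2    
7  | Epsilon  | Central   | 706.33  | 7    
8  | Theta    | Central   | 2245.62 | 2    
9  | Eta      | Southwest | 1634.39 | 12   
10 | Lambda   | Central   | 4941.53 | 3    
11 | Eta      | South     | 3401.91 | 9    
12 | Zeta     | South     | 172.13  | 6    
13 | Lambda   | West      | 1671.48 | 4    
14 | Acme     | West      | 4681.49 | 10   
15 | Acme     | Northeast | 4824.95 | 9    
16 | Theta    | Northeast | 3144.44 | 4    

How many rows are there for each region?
SELECT region, COUNT(*) as count
FROM orders
GROUP BY region

Result:
  Central: 3
  Midwest: 3
  Northeast: 3
  South: 3
  Southwest: 2
  West: 2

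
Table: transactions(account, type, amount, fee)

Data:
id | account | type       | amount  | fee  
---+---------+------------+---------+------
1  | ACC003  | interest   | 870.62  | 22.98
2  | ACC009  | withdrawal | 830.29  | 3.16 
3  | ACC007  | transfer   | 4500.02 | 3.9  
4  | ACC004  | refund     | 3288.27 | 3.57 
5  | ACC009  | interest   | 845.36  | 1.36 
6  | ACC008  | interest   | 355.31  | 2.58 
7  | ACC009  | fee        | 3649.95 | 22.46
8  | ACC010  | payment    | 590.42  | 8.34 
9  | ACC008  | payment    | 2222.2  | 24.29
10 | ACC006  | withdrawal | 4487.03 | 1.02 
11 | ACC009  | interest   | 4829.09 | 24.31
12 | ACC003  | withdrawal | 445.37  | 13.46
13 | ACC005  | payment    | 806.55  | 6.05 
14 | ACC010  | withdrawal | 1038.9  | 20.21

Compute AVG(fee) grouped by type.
SELECT type, AVG(fee) as result
FROM transactions
GROUP BY type

Result:
  fee: 22.46
  interest: 12.81
  payment: 12.89
  refund: 3.57
  transfer: 3.90
  withdrawal: 9.46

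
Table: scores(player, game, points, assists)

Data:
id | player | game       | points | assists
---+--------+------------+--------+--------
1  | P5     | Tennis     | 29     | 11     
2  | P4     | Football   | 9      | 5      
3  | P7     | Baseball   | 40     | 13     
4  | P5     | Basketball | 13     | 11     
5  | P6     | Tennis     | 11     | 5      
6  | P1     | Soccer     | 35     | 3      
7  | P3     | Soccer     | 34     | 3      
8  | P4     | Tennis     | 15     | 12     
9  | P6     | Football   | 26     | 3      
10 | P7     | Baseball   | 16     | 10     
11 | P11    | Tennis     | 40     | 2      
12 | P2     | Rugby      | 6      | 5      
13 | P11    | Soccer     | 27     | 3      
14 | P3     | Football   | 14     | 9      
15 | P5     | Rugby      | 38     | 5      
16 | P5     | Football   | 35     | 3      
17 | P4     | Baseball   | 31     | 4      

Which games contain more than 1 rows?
SELECT game, COUNT(*) as cnt
FROM scores
GROUP BY game
HAVING COUNT(*) > 1

Result:
  Baseball: 3
  Football: 4
  Rugby: 2
  Soccer: 3
  Tennis: 4

Note: HAVING filters groups after aggregation, WHERE filters rows before.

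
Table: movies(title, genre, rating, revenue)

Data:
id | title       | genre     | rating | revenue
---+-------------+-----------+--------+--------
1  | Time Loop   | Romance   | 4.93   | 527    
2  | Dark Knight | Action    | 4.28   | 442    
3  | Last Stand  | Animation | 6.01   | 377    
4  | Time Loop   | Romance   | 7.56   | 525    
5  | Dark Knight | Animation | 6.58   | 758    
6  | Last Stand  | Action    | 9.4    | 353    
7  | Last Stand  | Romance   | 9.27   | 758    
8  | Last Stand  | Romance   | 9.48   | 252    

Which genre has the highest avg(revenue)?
SELECT genre, AVG(revenue) as val
FROM movies
GROUP BY genre
ORDER BY val DESC
LIMIT 1

Result: Animation with avg(revenue) = 567.50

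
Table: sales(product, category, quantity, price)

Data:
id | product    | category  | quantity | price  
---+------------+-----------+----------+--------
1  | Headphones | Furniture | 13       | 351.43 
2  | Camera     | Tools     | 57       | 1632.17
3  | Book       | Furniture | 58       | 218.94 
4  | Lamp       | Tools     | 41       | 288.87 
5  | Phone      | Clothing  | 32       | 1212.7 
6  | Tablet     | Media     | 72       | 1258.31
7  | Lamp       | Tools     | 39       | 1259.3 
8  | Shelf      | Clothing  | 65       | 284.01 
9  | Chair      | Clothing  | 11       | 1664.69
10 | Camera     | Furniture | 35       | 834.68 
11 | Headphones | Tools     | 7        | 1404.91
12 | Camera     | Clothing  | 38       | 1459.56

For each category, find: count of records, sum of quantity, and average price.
SELECT category,
       COUNT(*) as cnt,
       SUM(quantity) as total_quantity,
       AVG(price) as avg_price
FROM sales
GROUP BY category

Result:
  Clothing: 4 records, 146 total quantity, 1155.24 avg price
  Furniture: 3 records, 106 total quantity, 468.35 avg price
  Media: 1 records, 72 total quantity, 1258.31 avg price
  Tools: 4 records, 144 total quantity, 1146.31 avg price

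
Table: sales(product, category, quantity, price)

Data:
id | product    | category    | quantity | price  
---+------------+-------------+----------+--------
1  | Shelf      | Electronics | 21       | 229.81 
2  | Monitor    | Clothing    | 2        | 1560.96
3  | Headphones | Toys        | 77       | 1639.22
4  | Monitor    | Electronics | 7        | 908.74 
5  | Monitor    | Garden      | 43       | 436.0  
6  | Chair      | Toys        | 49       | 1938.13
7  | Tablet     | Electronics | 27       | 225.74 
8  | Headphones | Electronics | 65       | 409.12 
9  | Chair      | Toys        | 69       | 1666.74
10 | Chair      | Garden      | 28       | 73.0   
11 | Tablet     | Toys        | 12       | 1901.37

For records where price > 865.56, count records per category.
SELECT category, COUNT(*)
FROM sales
WHERE price > 865.56
GROUP BY category

Note: WHERE filters rows before grouping.

Result:
  Clothing: 1
  Electronics: 1
  Toys: 4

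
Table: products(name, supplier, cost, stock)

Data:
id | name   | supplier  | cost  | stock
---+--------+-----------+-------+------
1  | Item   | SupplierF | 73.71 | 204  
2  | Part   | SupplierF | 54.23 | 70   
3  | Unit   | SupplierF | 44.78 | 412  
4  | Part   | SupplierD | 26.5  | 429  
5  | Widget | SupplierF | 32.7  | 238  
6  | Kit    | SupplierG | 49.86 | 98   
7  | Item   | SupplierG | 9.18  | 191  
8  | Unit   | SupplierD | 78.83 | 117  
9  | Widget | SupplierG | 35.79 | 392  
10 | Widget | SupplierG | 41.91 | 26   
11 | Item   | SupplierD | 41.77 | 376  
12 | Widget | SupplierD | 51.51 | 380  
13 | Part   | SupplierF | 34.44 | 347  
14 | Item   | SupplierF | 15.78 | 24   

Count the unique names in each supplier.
SELECT supplier, COUNT(DISTINCT name)
FROM products
GROUP BY supplier

Result:
  SupplierD: 4 distinct
  SupplierF: 4 distinct
  SupplierG: 3 distinct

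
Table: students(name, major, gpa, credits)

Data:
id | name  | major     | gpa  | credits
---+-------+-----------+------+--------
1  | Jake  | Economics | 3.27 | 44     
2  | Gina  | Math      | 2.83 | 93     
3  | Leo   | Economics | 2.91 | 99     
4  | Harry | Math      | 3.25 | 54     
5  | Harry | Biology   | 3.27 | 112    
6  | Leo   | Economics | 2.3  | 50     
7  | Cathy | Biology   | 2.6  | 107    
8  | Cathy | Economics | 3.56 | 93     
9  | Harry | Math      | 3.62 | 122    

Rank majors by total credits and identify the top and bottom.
SELECT major, SUM(credits)
FROM students
GROUP BY major
ORDER BY SUM(credits)

All groups:
  Biology: 219
  Math: 269
  Economics: 286

Highest: Economics (286)
Lowest: Biology (219)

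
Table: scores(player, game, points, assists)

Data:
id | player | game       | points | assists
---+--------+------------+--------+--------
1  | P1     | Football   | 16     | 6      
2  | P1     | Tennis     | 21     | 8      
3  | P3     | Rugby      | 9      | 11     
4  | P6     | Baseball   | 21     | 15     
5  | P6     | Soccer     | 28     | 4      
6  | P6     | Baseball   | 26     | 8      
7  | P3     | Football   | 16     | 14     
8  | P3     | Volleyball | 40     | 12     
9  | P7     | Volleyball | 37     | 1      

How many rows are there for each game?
SELECT game, COUNT(*) as count
FROM scores
GROUP BY game

Result:
  Baseball: 2
  Football: 2
  Rugby: 1
  Soccer: 1
  Tennis: 1
  Volleyball: 2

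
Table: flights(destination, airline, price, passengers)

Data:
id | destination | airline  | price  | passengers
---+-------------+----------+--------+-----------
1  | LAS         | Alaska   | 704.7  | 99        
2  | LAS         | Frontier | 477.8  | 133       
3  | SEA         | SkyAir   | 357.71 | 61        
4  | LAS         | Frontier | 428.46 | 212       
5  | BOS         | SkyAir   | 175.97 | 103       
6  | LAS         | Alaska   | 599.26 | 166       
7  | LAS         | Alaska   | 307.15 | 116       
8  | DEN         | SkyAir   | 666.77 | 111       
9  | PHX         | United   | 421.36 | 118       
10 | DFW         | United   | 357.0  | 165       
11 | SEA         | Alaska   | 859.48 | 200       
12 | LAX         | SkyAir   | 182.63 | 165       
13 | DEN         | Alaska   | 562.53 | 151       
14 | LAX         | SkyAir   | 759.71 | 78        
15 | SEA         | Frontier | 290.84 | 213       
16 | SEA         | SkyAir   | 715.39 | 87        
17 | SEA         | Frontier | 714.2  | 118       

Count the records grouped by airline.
SELECT airline, COUNT(*) as count
FROM flights
GROUP BY airline

Result:
  Alaska: 5
  Frontier: 4
  SkyAir: 6
  United: 2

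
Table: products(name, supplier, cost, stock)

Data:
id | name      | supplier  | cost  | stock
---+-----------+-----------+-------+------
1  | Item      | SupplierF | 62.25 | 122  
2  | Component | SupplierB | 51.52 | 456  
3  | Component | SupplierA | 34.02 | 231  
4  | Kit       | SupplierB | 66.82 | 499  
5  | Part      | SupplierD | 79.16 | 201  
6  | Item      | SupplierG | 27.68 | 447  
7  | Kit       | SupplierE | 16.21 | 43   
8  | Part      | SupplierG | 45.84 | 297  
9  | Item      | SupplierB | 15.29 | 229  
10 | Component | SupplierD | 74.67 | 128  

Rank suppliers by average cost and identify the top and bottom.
SELECT supplier, AVG(cost)
FROM products
GROUP BY supplier
ORDER BY AVG(cost)

All groups:
  SupplierE: 16.21
  SupplierA: 34.02
  SupplierG: 36.76
  SupplierB: 44.54
  SupplierF: 62.25
  SupplierD: 76.92

Highest: SupplierD (76.92)
Lowest: SupplierE (16.21)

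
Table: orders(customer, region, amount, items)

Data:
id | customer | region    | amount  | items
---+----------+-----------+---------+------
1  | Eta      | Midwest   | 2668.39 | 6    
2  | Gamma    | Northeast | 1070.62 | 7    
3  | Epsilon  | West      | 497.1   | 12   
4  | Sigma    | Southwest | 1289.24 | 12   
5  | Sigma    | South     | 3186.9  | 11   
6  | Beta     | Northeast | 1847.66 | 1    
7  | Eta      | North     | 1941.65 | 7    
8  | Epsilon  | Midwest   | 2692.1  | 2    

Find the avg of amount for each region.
SELECT region, AVG(amount) as result
FROM orders
GROUP BY region

Result:
  Midwest: 2680.25
  North: 1941.65
  Northeast: 1459.14
  South: 3186.90
  Southwest: 1289.24
  West: 497.10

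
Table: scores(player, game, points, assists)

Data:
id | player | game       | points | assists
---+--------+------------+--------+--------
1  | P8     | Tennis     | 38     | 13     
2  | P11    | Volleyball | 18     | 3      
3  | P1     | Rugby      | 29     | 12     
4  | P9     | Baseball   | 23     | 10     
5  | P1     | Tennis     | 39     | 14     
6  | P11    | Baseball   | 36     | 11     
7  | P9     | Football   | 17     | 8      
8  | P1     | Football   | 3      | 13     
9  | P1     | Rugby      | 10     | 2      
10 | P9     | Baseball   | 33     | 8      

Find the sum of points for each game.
SELECT game, SUM(points) as result
FROM scores
GROUP BY game

Result:
  Baseball: 92
  Football: 20
  Rugby: 39
  Tennis: 77
  Volleyball: 18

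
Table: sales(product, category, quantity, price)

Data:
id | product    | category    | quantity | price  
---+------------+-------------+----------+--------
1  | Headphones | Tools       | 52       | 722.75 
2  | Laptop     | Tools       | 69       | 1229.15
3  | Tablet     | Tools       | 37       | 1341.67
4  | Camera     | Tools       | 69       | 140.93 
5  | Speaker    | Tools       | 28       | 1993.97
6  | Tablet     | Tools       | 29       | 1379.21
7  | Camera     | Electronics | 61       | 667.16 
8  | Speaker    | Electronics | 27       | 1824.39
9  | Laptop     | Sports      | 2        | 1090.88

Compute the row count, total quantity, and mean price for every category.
SELECT category,
       COUNT(*) as cnt,
       SUM(quantity) as total_quantity,
       AVG(price) as avg_price
FROM sales
GROUP BY category

Result:
  Electronics: 2 records, 88 total quantity, 1245.78 avg price
  Sports: 1 records, 2 total quantity, 1090.88 avg price
  Tools: 6 records, 284 total quantity, 1134.61 avg price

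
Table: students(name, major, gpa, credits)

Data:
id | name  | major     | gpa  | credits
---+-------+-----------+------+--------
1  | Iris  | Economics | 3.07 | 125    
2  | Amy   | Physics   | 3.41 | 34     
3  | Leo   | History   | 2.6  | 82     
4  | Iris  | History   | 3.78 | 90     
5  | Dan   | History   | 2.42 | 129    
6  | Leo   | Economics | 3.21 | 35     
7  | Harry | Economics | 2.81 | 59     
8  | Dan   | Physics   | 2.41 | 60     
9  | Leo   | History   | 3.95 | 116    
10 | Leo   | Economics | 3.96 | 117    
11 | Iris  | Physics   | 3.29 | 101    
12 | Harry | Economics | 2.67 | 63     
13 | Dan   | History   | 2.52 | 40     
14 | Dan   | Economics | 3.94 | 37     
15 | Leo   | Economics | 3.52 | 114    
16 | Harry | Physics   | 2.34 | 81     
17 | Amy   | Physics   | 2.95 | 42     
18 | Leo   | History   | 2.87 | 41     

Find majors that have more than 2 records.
SELECT major, COUNT(*) as cnt
FROM students
GROUP BY major
HAVING COUNT(*) > 2

Result:
  Economics: 7
  History: 6
  Physics: 5

Note: HAVING filters groups after aggregation, WHERE filters rows before.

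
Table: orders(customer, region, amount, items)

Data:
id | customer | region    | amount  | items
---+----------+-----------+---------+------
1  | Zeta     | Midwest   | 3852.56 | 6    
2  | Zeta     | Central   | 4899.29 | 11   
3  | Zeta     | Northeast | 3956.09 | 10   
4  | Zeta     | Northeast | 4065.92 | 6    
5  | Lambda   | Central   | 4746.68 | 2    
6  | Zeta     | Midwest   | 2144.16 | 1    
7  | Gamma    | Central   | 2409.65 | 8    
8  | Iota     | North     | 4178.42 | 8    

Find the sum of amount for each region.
SELECT region, SUM(amount) as result
FROM orders
GROUP BY region

Result:
  Central: 12055.62
  Midwest: 5996.72
  North: 4178.42
  Northeast: 8022.01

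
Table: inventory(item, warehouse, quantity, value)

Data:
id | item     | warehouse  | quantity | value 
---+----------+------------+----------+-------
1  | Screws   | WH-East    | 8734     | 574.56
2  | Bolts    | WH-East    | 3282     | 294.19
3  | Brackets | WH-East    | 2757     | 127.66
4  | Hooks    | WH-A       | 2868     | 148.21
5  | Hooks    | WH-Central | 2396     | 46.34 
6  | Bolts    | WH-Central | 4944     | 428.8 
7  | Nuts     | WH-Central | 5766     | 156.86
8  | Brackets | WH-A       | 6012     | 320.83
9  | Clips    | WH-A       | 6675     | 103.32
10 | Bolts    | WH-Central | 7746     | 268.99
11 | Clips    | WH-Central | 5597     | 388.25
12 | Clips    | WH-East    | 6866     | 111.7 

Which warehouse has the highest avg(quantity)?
SELECT warehouse, AVG(quantity) as val
FROM inventory
GROUP BY warehouse
ORDER BY val DESC
LIMIT 1

Result: WH-East with avg(quantity) = 5409.75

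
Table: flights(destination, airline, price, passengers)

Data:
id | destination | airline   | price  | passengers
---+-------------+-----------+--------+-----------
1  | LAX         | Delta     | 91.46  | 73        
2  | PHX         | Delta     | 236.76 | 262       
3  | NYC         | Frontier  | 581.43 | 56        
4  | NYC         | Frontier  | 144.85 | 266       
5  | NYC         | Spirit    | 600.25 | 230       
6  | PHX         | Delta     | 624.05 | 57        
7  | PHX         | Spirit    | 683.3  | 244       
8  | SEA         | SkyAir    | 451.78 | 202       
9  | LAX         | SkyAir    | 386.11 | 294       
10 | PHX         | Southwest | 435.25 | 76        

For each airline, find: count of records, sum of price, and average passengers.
SELECT airline,
       COUNT(*) as cnt,
       SUM(price) as total_price,
       AVG(passengers) as avg_passengers
FROM flights
GROUP BY airline

Result:
  Delta: 3 records, 952.27 total price, 130.67 avg passengers
  Frontier: 2 records, 726.28 total price, 161.00 avg passengers
  SkyAir: 2 records, 837.89 total price, 248.00 avg passengers
  Southwest: 1 records, 435.25 total price, 76.00 avg passengers
  Spirit: 2 records, 1283.55 total price, 237.00 avg passengers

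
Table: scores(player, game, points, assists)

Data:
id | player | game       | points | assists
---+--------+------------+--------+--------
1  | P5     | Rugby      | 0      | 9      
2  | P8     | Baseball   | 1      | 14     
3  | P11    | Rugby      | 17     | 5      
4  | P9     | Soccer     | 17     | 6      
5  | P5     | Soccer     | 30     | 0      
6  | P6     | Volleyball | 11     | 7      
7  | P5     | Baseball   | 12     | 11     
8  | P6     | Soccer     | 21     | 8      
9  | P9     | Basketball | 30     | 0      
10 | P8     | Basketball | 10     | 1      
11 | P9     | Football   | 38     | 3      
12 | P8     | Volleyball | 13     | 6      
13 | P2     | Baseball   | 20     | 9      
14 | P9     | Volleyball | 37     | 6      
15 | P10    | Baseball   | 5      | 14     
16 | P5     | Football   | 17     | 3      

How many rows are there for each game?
SELECT game, COUNT(*) as count
FROM scores
GROUP BY game

Result:
  Baseball: 4
  Basketball: 2
  Football: 2
  Rugby: 2
  Soccer: 3
  Volleyball: 3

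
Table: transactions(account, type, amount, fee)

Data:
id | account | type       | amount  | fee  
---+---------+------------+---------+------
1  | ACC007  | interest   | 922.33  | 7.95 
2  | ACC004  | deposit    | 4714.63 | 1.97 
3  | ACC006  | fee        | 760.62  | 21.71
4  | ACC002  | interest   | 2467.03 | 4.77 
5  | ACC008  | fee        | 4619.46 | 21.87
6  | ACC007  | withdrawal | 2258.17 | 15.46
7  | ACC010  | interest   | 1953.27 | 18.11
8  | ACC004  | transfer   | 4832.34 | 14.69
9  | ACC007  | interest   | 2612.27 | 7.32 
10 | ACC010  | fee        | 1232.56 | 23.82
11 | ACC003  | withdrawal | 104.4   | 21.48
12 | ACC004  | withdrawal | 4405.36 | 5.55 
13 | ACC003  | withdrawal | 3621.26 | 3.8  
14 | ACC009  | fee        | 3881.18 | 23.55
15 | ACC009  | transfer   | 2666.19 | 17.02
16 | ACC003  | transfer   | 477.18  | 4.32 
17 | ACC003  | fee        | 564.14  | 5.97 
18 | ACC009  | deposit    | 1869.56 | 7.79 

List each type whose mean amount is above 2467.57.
SELECT type, AVG(amount)
FROM transactions
GROUP BY type
HAVING AVG(amount) > 2467.57

Result:
  deposit: avg=3292.10
  transfer: avg=2658.57
  withdrawal: avg=2597.30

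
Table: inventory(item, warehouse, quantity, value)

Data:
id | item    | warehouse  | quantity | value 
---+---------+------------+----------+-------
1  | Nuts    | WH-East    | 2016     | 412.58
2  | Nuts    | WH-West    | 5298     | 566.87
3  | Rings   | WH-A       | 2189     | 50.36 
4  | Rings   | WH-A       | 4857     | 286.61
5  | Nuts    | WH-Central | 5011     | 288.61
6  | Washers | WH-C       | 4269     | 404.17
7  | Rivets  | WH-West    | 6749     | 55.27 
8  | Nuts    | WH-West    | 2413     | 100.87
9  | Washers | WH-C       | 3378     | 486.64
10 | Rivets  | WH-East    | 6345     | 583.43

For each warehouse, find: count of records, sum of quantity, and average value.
SELECT warehouse,
       COUNT(*) as cnt,
       SUM(quantity) as total_quantity,
       AVG(value) as avg_value
FROM inventory
GROUP BY warehouse

Result:
  WH-A: 2 records, 7046 total quantity, 168.49 avg value
  WH-C: 2 records, 7647 total quantity, 445.41 avg value
  WH-Central: 1 records, 5011 total quantity, 288.61 avg value
  WH-East: 2 records, 8361 total quantity, 498.01 avg value
  WH-West: 3 records, 14460 total quantity, 241.00 avg value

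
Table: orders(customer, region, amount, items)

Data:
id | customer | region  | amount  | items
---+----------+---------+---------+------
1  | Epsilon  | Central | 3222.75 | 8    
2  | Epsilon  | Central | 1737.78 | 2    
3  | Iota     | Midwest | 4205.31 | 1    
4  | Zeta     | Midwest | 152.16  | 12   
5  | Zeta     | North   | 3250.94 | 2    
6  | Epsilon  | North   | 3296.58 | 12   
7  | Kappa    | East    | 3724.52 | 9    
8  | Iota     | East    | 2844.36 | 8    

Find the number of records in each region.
SELECT region, COUNT(*) as count
FROM orders
GROUP BY region

Result:
  Central: 2
  East: 2
  Midwest: 2
  North: 2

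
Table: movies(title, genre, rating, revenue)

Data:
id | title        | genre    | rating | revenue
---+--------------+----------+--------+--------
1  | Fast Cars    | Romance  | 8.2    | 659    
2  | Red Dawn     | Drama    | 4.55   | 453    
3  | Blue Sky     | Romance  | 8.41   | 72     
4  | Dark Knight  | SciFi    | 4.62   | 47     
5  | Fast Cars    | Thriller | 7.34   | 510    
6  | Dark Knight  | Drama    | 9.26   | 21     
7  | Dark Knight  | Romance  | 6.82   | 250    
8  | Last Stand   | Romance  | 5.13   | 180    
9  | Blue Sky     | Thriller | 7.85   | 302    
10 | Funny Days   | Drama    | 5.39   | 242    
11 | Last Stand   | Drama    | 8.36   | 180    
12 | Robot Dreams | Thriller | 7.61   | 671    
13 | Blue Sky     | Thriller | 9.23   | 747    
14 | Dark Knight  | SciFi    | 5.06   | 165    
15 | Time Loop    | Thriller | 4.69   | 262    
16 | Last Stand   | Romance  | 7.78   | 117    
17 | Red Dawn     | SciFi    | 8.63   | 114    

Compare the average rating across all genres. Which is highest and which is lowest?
SELECT genre, AVG(rating)
FROM movies
GROUP BY genre
ORDER BY AVG(rating)

All groups:
  SciFi: 6.10
  Drama: 6.89
  Romance: 7.27
  Thriller: 7.34

Highest: Thriller (7.34)
Lowest: SciFi (6.10)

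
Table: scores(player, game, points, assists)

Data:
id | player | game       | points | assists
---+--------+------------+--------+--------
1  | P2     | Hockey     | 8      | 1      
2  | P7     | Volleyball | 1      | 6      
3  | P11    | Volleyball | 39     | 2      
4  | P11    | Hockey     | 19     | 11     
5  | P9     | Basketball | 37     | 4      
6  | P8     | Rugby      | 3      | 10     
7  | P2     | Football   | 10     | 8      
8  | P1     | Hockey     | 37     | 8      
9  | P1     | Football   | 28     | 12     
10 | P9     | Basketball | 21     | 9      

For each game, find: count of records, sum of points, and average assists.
SELECT game,
       COUNT(*) as cnt,
       SUM(points) as total_points,
       AVG(assists) as avg_assists
FROM scores
GROUP BY game

Result:
  Basketball: 2 records, 58 total points, 6.50 avg assists
  Football: 2 records, 38 total points, 10.00 avg assists
  Hockey: 3 records, 64 total points, 6.67 avg assists
  Rugby: 1 records, 3 total points, 10.00 avg assists
  Volleyball: 2 records, 40 total points, 4.00 avg assists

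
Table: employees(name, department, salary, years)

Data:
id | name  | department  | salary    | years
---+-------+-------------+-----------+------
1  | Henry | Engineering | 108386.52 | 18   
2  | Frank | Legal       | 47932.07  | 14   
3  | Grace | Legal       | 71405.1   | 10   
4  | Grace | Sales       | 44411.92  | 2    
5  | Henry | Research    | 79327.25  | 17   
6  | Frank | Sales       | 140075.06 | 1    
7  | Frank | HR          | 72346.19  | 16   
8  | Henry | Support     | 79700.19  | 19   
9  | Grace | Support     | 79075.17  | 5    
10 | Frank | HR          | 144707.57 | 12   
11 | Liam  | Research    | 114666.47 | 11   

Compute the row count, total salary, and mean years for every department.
SELECT department,
       COUNT(*) as cnt,
       SUM(salary) as total_salary,
       AVG(years) as avg_years
FROM employees
GROUP BY department

Result:
  Engineering: 1 records, 108386.52 total salary, 18.00 avg years
  HR: 2 records, 217053.76 total salary, 14.00 avg years
  Legal: 2 records, 119337.17 total salary, 12.00 avg years
  Research: 2 records, 193993.72 total salary, 14.00 avg years
  Sales: 2 records, 184486.98 total salary, 1.50 avg years
  Support: 2 records, 158775.36 total salary, 12.00 avg years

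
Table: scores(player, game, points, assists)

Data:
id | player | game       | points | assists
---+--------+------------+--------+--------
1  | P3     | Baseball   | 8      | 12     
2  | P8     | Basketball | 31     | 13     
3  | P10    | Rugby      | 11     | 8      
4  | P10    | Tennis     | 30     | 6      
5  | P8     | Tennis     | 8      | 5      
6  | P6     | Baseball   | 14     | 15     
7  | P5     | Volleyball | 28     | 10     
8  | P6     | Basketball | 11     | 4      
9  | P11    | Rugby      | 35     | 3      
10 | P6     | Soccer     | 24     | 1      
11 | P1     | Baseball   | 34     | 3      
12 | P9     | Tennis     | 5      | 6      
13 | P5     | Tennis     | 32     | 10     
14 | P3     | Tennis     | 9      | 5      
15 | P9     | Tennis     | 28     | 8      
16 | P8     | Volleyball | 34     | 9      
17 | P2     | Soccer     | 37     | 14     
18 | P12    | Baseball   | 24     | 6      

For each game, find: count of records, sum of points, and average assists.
SELECT game,
       COUNT(*) as cnt,
       SUM(points) as total_points,
       AVG(assists) as avg_assists
FROM scores
GROUP BY game

Result:
  Baseball: 4 records, 80 total points, 9.00 avg assists
  Basketball: 2 records, 42 total points, 8.50 avg assists
  Rugby: 2 records, 46 total points, 5.50 avg assists
  Soccer: 2 records, 61 total points, 7.50 avg assists
  Tennis: 6 records, 112 total points, 6.67 avg assists
  Volleyball: 2 records, 62 total points, 9.50 avg assists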